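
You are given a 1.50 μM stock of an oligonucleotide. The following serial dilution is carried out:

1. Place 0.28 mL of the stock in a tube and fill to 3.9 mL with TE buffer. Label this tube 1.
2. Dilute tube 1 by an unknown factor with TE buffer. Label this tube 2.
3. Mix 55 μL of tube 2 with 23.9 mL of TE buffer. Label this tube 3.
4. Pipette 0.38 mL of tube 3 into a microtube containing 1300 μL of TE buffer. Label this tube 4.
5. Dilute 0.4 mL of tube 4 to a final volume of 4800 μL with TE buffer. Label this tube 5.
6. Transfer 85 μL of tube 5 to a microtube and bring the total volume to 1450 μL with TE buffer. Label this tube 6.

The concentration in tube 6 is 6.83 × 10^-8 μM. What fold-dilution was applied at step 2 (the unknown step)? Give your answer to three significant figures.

Step 1: 0.28 mL brought to 3.9 mL → factor 3.9/0.28 = 13.929
Step 2: unknown factor x
Step 3: 55 μL + 23.9 mL = 23955 μL total → factor 23955/55 = 435.55
Step 4: 0.38 mL + 1300 μL = 1.68 mL total → factor 1.68/0.38 = 4.4211
Step 5: 0.4 mL brought to 4800 μL → factor 4.8/0.4 = 12
Step 6: 85 μL brought to 1450 μL → factor 1450/85 = 17.059
Product of known-step factors = 5.4903 × 10^6
Overall factor = 1.50 μM / (6.83 × 10^-8 μM) = 2.1962 × 10^7
x = 2.1962 × 10^7 / 5.4903 × 10^6 = 4.00

4.00-fold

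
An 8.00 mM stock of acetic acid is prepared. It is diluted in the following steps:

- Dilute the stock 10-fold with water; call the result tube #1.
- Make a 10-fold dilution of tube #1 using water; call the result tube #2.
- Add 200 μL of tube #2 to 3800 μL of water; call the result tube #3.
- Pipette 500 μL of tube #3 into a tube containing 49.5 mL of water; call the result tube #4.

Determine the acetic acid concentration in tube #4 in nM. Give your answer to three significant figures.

Step 1: 10-fold → factor 10
Step 2: 10-fold → factor 10
Step 3: 200 μL + 3800 μL = 4000 μL total → factor 4000/200 = 20
Step 4: 500 μL + 49.5 mL = 50000 μL total → factor 50000/500 = 100
Overall dilution factor = 10 × 10 × 20 × 100 = 2 × 10^5
Final = 8.00 mM / 2 × 10^5 = 4.000 × 10^-5 mM = 40.0 nM

40.0 nM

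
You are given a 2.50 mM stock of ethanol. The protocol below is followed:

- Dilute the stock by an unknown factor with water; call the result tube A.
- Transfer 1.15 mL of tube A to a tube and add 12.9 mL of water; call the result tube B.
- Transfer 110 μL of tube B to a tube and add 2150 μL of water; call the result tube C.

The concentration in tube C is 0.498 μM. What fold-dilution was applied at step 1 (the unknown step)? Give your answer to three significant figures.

Step 1: unknown factor x
Step 2: 1.15 mL + 12.9 mL = 14.05 mL total → factor 14.05/1.15 = 12.217
Step 3: 110 μL + 2150 μL = 2260 μL total → factor 2260/110 = 20.545
Product of known-step factors = 251.01
Overall factor = 2.50 mM / (0.498 μM) = 5020.1
x = 5020.1 / 251.01 = 20.0

20.0-fold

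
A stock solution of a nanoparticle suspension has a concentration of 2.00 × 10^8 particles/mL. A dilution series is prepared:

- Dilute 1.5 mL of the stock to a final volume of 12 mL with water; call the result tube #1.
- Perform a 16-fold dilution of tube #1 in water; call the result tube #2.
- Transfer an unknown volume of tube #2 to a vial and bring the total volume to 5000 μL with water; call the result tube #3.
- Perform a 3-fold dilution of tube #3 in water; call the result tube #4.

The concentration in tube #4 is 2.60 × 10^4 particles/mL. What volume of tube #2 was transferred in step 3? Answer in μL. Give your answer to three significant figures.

250 μL

Step 1: 1.5 mL brought to 12 mL → factor 12/1.5 = 8
Step 2: 16-fold → factor 16
Step 3: v brought to 5000 μL → factor = 5000 μL/v
Step 4: 3-fold → factor 3
Product of known-step factors = 384
Overall factor = 2.00 × 10^8 particles/mL / (2.60 × 10^4 particles/mL) = 7692.3
Step-3 factor = 7692.3 / 384 = 20.032
v = 5000 μL / 20.032 = 250 μL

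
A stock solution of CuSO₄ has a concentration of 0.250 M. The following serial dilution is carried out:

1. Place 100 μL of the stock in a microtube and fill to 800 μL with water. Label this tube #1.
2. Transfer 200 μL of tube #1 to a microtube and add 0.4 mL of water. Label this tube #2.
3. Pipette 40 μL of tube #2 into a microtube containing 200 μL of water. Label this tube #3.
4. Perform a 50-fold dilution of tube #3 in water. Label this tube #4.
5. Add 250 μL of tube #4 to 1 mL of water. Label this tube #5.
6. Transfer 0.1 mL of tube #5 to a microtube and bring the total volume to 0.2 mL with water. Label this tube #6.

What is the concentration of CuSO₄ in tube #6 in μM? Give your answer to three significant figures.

Step 1: 100 μL brought to 800 μL → factor 800/100 = 8
Step 2: 200 μL + 0.4 mL = 600 μL total → factor 600/200 = 3
Step 3: 40 μL + 200 μL = 240 μL total → factor 240/40 = 6
Step 4: 50-fold → factor 50
Step 5: 250 μL + 1 mL = 1250 μL total → factor 1250/250 = 5
Step 6: 0.1 mL brought to 0.2 mL → factor 0.2/0.1 = 2
Dilution factor through tube #6 = 8 × 3 × 6 × 50 × 5 × 2 = 72000
[tube #6] = 0.250 M / 72000 = 3.472 × 10^-6 M = 3.47 μM

3.47 μM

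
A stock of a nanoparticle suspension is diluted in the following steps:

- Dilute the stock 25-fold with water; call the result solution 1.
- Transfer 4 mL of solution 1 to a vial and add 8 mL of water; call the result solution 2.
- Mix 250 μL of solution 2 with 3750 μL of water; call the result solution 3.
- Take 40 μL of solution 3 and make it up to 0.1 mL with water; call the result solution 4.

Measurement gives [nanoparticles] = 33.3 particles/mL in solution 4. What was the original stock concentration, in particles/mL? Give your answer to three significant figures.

9.99 × 10^4 particles/mL

Step 1: 25-fold → factor 25
Step 2: 4 mL + 8 mL = 12 mL total → factor 12/4 = 3
Step 3: 250 μL + 3750 μL = 4000 μL total → factor 4000/250 = 16
Step 4: 40 μL brought to 0.1 mL → factor 100/40 = 2.5
Overall dilution factor = 25 × 3 × 16 × 2.5 = 3000
Stock = 33.3 particles/mL × 3000 = 9.99 × 10^4 particles/mL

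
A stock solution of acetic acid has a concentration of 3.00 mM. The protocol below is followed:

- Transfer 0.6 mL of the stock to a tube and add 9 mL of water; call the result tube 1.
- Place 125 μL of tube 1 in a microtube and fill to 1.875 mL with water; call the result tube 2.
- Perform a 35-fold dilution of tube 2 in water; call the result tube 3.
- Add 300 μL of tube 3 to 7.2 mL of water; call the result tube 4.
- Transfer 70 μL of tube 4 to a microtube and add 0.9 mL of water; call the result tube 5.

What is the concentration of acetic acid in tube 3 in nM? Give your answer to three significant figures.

Step 1: 0.6 mL + 9 mL = 9.6 mL total → factor 9.6/0.6 = 16
Step 2: 125 μL brought to 1.875 mL → factor 1875/125 = 15
Step 3: 35-fold → factor 35
Dilution factor through tube 3 = 16 × 15 × 35 = 8400
[tube 3] = 3.00 mM / 8400 = 0.0003571 mM = 357 nM

357 nM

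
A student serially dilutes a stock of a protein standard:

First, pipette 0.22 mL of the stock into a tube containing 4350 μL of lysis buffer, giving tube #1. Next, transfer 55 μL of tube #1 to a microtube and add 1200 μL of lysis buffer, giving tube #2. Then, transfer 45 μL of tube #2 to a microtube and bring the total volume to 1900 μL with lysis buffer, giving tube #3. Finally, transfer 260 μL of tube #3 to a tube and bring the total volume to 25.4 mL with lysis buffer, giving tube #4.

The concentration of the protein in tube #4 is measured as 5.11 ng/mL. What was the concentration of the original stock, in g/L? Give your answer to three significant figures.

Step 1: 0.22 mL + 4350 μL = 4.57 mL total → factor 4.57/0.22 = 20.773
Step 2: 55 μL + 1200 μL = 1255 μL total → factor 1255/55 = 22.818
Step 3: 45 μL brought to 1900 μL → factor 1900/45 = 42.222
Step 4: 260 μL brought to 25.4 mL → factor 25400/260 = 97.692
Overall dilution factor = 20.773 × 22.818 × 42.222 × 97.692 = 1.9551 × 10^6
Stock = 5.11 ng/mL × 1.9551 × 10^6 = 9.991 × 10^6 ng/mL = 9.99 g/L

9.99 g/L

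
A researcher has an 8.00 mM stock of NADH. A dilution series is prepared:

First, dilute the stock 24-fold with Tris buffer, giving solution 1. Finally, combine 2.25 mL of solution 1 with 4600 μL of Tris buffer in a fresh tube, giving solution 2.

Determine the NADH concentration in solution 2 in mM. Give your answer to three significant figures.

0.109 mM

Step 1: 24-fold → factor 24
Step 2: 2.25 mL + 4600 μL = 6.85 mL total → factor 6.85/2.25 = 3.0444
Overall dilution factor = 24 × 3.0444 = 73.067
Final = 8.00 mM / 73.067 = 0.109 mM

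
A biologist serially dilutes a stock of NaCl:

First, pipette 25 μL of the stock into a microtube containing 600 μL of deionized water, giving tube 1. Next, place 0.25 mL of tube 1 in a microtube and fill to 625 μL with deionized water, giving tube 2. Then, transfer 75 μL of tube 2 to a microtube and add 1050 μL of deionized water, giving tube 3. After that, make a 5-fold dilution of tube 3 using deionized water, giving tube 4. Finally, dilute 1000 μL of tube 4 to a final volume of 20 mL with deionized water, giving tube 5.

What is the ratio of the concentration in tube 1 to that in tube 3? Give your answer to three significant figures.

Step 1: 25 μL + 600 μL = 625 μL total → factor 625/25 = 25
Step 2: 0.25 mL brought to 625 μL → factor 0.625/0.25 = 2.5
Step 3: 75 μL + 1050 μL = 1125 μL total → factor 1125/75 = 15
Dilution factor to tube 1 = 25; to tube 3 = 937.5
[tube 1]/[tube 3] = (factor to tube 3)/(factor to tube 1) = 937.5/25 = 37.5

37.5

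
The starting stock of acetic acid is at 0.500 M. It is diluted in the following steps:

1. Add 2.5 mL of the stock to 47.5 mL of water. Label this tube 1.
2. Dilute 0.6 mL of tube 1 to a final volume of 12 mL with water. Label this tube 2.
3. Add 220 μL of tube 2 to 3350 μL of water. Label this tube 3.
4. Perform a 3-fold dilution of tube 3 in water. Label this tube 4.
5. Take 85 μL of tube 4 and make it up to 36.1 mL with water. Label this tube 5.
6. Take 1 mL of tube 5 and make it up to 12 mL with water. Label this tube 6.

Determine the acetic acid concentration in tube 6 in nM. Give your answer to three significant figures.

Step 1: 2.5 mL + 47.5 mL = 50 mL total → factor 50/2.5 = 20
Step 2: 0.6 mL brought to 12 mL → factor 12/0.6 = 20
Step 3: 220 μL + 3350 μL = 3570 μL total → factor 3570/220 = 16.227
Step 4: 3-fold → factor 3
Step 5: 85 μL brought to 36.1 mL → factor 36100/85 = 424.71
Step 6: 1 mL brought to 12 mL → factor 12/1 = 12
Overall dilution factor = 20 × 20 × 16.227 × 3 × 424.71 × 12 = 9.9242 × 10^7
Final = 0.500 M / 9.9242 × 10^7 = 5.038 × 10^-9 M = 5.04 nM

5.04 nM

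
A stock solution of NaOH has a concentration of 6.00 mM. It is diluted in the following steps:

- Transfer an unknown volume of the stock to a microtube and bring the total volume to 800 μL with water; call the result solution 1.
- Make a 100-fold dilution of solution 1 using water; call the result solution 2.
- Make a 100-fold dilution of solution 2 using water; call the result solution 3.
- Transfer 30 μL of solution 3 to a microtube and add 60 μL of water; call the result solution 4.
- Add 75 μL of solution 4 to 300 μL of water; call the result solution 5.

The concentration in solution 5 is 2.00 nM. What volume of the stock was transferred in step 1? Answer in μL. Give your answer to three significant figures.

40.0 μL

Step 1: v brought to 800 μL → factor = 800 μL/v
Step 2: 100-fold → factor 100
Step 3: 100-fold → factor 100
Step 4: 30 μL + 60 μL = 90 μL total → factor 90/30 = 3
Step 5: 75 μL + 300 μL = 375 μL total → factor 375/75 = 5
Product of known-step factors = 1.5 × 10^5
Overall factor = 6.00 mM / (2.00 nM) = 3 × 10^6
Step-1 factor = 3 × 10^6 / 1.5 × 10^5 = 20
v = 800 μL / 20 = 40.0 μL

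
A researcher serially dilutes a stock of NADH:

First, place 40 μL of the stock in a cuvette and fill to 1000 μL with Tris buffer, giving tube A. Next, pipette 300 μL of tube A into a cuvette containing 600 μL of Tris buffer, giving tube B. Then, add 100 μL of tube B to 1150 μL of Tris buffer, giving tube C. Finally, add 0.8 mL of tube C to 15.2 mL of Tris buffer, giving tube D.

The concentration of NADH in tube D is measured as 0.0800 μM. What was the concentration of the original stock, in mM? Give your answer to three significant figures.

Step 1: 40 μL brought to 1000 μL → factor 1000/40 = 25
Step 2: 300 μL + 600 μL = 900 μL total → factor 900/300 = 3
Step 3: 100 μL + 1150 μL = 1250 μL total → factor 1250/100 = 12.5
Step 4: 0.8 mL + 15.2 mL = 16 mL total → factor 16/0.8 = 20
Overall dilution factor = 25 × 3 × 12.5 × 20 = 18750
Stock = 0.0800 μM × 18750 = 1500 μM = 1.50 mM

1.50 mM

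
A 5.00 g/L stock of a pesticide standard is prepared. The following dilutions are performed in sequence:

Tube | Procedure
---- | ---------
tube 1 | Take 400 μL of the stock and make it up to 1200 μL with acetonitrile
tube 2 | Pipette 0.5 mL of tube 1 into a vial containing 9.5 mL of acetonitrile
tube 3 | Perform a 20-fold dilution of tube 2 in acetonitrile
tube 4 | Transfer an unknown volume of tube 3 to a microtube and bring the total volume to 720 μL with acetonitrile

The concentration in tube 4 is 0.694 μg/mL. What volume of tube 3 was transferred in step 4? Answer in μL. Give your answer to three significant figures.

120 μL

Step 1: 400 μL brought to 1200 μL → factor 1200/400 = 3
Step 2: 0.5 mL + 9.5 mL = 10 mL total → factor 10/0.5 = 20
Step 3: 20-fold → factor 20
Step 4: v brought to 720 μL → factor = 720 μL/v
Product of known-step factors = 1200
Overall factor = 5.00 g/L / (0.694 μg/mL) = 7204.6
Step-4 factor = 7204.6 / 1200 = 6.0038
v = 720 μL / 6.0038 = 120 μL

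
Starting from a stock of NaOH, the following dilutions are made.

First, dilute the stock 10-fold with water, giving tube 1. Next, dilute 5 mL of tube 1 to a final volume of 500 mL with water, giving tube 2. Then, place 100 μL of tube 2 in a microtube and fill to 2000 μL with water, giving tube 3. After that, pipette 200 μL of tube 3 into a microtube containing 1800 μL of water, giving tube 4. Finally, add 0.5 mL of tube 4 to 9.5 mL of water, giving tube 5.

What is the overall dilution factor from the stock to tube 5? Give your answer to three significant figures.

4.00 × 10^6

Step 1: 10-fold → factor 10
Step 2: 5 mL brought to 500 mL → factor 500/5 = 100
Step 3: 100 μL brought to 2000 μL → factor 2000/100 = 20
Step 4: 200 μL + 1800 μL = 2000 μL total → factor 2000/200 = 10
Step 5: 0.5 mL + 9.5 mL = 10 mL total → factor 10/0.5 = 20
Overall dilution factor = 10 × 100 × 20 × 10 × 20 = 4 × 10^6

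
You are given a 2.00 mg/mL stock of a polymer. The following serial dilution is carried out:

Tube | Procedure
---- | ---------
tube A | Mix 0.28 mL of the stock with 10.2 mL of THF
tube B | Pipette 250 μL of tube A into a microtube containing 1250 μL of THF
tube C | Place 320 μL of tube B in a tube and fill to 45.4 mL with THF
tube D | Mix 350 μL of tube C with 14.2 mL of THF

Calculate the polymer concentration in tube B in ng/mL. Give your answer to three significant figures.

Step 1: 0.28 mL + 10.2 mL = 10.48 mL total → factor 10.48/0.28 = 37.429
Step 2: 250 μL + 1250 μL = 1500 μL total → factor 1500/250 = 6
Dilution factor through tube B = 37.429 × 6 = 224.57
[tube B] = 2.00 mg/mL / 224.57 = 0.008906 mg/mL = 8.91 × 10^3 ng/mL

8.91 × 10^3 ng/mL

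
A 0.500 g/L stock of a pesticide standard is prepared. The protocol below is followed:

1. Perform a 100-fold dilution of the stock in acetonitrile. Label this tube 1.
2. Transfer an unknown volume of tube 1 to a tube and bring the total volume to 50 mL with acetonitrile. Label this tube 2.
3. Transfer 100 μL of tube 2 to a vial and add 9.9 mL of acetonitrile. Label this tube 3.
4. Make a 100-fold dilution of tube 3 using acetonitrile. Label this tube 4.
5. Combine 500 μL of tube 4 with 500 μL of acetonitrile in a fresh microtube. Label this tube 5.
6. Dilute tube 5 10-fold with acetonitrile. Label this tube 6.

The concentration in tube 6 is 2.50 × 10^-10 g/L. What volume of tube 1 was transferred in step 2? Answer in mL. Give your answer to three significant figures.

0.500 mL

Step 1: 100-fold → factor 100
Step 2: v brought to 50 mL → factor = 50 mL/v
Step 3: 100 μL + 9.9 mL = 10000 μL total → factor 10000/100 = 100
Step 4: 100-fold → factor 100
Step 5: 500 μL + 500 μL = 1000 μL total → factor 1000/500 = 2
Step 6: 10-fold → factor 10
Product of known-step factors = 2 × 10^7
Overall factor = 0.500 g/L / (2.50 × 10^-10 g/L) = 2 × 10^9
Step-2 factor = 2 × 10^9 / 2 × 10^7 = 100
v = 50 mL / 100 = 0.500 mL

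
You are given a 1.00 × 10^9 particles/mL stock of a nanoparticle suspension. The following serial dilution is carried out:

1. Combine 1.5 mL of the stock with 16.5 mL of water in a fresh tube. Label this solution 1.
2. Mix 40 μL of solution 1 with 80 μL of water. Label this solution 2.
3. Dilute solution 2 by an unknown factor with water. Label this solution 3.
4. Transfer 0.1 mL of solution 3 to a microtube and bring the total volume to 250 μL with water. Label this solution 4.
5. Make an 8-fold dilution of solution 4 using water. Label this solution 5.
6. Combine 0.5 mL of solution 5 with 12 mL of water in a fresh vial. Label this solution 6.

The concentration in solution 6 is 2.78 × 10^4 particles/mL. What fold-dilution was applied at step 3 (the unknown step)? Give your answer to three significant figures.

Step 1: 1.5 mL + 16.5 mL = 18 mL total → factor 18/1.5 = 12
Step 2: 40 μL + 80 μL = 120 μL total → factor 120/40 = 3
Step 3: unknown factor x
Step 4: 0.1 mL brought to 250 μL → factor 0.25/0.1 = 2.5
Step 5: 8-fold → factor 8
Step 6: 0.5 mL + 12 mL = 12.5 mL total → factor 12.5/0.5 = 25
Product of known-step factors = 18000
Overall factor = 1.00 × 10^9 particles/mL / (2.78 × 10^4 particles/mL) = 35971
x = 35971 / 18000 = 2.00

2.00-fold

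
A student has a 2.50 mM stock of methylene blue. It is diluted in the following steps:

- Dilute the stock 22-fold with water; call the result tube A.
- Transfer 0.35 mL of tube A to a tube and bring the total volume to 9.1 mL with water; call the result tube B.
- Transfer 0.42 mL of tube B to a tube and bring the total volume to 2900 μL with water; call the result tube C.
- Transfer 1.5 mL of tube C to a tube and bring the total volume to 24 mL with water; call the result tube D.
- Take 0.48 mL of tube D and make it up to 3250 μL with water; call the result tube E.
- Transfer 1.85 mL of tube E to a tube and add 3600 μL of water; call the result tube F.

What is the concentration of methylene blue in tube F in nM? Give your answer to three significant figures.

1.98 nM

Step 1: 22-fold → factor 22
Step 2: 0.35 mL brought to 9.1 mL → factor 9.1/0.35 = 26
Step 3: 0.42 mL brought to 2900 μL → factor 2.9/0.42 = 6.9048
Step 4: 1.5 mL brought to 24 mL → factor 24/1.5 = 16
Step 5: 0.48 mL brought to 3250 μL → factor 3.25/0.48 = 6.7708
Step 6: 1.85 mL + 3600 μL = 5.45 mL total → factor 5.45/1.85 = 2.9459
Overall dilution factor = 22 × 26 × 6.9048 × 16 × 6.7708 × 2.9459 = 1.2605 × 10^6
Final = 2.50 mM / 1.2605 × 10^6 = 1.983 × 10^-6 mM = 1.98 nM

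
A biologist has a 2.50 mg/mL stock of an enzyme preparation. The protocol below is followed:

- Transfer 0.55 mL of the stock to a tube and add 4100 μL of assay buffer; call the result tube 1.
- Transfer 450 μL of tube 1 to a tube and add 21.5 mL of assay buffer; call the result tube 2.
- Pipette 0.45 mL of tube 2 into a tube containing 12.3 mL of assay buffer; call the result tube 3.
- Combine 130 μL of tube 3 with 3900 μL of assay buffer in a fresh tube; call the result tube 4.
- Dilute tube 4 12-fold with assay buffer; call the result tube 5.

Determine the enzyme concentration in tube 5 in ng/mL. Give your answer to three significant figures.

Step 1: 0.55 mL + 4100 μL = 4.65 mL total → factor 4.65/0.55 = 8.4545
Step 2: 450 μL + 21.5 mL = 21950 μL total → factor 21950/450 = 48.778
Step 3: 0.45 mL + 12.3 mL = 12.75 mL total → factor 12.75/0.45 = 28.333
Step 4: 130 μL + 3900 μL = 4030 μL total → factor 4030/130 = 31
Step 5: 12-fold → factor 12
Overall dilution factor = 8.4545 × 48.778 × 28.333 × 31 × 12 = 4.3466 × 10^6
Final = 2.50 mg/mL / 4.3466 × 10^6 = 5.752 × 10^-7 mg/mL = 0.575 ng/mL

0.575 ng/mL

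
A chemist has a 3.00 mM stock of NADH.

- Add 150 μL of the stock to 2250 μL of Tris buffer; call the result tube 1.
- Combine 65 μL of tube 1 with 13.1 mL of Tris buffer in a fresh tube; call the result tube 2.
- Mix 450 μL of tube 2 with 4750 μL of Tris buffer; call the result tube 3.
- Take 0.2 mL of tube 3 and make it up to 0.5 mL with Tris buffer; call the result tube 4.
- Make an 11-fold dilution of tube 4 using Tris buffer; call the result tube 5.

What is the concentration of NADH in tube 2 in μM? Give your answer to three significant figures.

Step 1: 150 μL + 2250 μL = 2400 μL total → factor 2400/150 = 16
Step 2: 65 μL + 13.1 mL = 13165 μL total → factor 13165/65 = 202.54
Dilution factor through tube 2 = 16 × 202.54 = 3240.6
[tube 2] = 3.00 mM / 3240.6 = 0.0009258 mM = 0.926 μM

0.926 μM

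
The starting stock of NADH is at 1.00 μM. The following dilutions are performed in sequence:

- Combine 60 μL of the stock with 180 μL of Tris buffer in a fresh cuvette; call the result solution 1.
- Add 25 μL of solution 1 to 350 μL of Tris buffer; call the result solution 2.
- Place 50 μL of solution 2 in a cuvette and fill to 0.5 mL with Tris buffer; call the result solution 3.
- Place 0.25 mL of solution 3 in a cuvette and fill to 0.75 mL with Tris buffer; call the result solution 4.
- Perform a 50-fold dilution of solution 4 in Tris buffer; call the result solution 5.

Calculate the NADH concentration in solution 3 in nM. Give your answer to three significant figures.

Step 1: 60 μL + 180 μL = 240 μL total → factor 240/60 = 4
Step 2: 25 μL + 350 μL = 375 μL total → factor 375/25 = 15
Step 3: 50 μL brought to 0.5 mL → factor 500/50 = 10
Dilution factor through solution 3 = 4 × 15 × 10 = 600
[solution 3] = 1.00 μM / 600 = 0.001667 μM = 1.67 nM

1.67 nM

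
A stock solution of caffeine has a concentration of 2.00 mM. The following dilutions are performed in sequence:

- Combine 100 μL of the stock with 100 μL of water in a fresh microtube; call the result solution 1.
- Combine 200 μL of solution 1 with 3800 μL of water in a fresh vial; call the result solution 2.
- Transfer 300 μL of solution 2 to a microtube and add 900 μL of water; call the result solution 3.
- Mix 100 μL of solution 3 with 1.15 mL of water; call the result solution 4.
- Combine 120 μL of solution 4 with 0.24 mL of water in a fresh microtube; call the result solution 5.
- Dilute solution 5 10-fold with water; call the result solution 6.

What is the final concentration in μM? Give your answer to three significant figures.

0.0333 μM

Step 1: 100 μL + 100 μL = 200 μL total → factor 200/100 = 2
Step 2: 200 μL + 3800 μL = 4000 μL total → factor 4000/200 = 20
Step 3: 300 μL + 900 μL = 1200 μL total → factor 1200/300 = 4
Step 4: 100 μL + 1.15 mL = 1250 μL total → factor 1250/100 = 12.5
Step 5: 120 μL + 0.24 mL = 360 μL total → factor 360/120 = 3
Step 6: 10-fold → factor 10
Overall dilution factor = 2 × 20 × 4 × 12.5 × 3 × 10 = 60000
Final = 2.00 mM / 60000 = 3.333 × 10^-5 mM = 0.0333 μM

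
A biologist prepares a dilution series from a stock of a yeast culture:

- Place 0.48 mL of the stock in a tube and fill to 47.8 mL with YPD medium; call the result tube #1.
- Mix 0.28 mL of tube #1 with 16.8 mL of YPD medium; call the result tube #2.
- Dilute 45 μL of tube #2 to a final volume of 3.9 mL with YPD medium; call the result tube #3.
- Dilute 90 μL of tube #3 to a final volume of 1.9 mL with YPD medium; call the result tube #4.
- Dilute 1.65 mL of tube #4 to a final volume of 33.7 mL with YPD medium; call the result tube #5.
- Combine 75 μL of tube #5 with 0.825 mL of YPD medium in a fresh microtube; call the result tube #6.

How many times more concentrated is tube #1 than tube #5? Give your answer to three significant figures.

Step 1: 0.48 mL brought to 47.8 mL → factor 47.8/0.48 = 99.583
Step 2: 0.28 mL + 16.8 mL = 17.08 mL total → factor 17.08/0.28 = 61
Step 3: 45 μL brought to 3.9 mL → factor 3900/45 = 86.667
Step 4: 90 μL brought to 1.9 mL → factor 1900/90 = 21.111
Step 5: 1.65 mL brought to 33.7 mL → factor 33.7/1.65 = 20.424
Dilution factor to tube #1 = 99.583; to tube #5 = 2.27 × 10^8
[tube #1]/[tube #5] = (factor to tube #5)/(factor to tube #1) = 2.27 × 10^8/99.583 = 2.28 × 10^6

2.28 × 10^6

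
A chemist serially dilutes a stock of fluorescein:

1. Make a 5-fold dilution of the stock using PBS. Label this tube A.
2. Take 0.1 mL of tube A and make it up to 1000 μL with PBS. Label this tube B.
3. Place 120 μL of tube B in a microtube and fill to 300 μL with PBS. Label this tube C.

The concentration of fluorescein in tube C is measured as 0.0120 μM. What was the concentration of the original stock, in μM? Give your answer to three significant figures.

Step 1: 5-fold → factor 5
Step 2: 0.1 mL brought to 1000 μL → factor 1/0.1 = 10
Step 3: 120 μL brought to 300 μL → factor 300/120 = 2.5
Overall dilution factor = 5 × 10 × 2.5 = 125
Stock = 0.0120 μM × 125 = 1.50 μM

1.50 μM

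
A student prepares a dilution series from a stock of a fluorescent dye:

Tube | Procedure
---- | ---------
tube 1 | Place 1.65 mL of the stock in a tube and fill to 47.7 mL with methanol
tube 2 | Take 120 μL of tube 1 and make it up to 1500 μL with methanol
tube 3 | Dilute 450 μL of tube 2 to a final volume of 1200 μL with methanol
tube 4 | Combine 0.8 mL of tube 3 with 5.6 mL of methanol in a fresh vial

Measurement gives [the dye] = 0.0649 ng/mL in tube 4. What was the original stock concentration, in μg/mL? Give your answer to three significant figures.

Step 1: 1.65 mL brought to 47.7 mL → factor 47.7/1.65 = 28.909
Step 2: 120 μL brought to 1500 μL → factor 1500/120 = 12.5
Step 3: 450 μL brought to 1200 μL → factor 1200/450 = 2.6667
Step 4: 0.8 mL + 5.6 mL = 6.4 mL total → factor 6.4/0.8 = 8
Overall dilution factor = 28.909 × 12.5 × 2.6667 × 8 = 7709.1
Stock = 0.0649 ng/mL × 7709.1 = 500.3 ng/mL = 0.500 μg/mL

0.500 μg/mL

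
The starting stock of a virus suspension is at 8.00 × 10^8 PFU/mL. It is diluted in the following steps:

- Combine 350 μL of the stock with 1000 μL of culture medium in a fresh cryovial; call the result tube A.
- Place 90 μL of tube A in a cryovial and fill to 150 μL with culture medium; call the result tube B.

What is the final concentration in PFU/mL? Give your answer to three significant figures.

Step 1: 350 μL + 1000 μL = 1350 μL total → factor 1350/350 = 3.8571
Step 2: 90 μL brought to 150 μL → factor 150/90 = 1.6667
Overall dilution factor = 3.8571 × 1.6667 = 6.4286
Final = 8.00 × 10^8 PFU/mL / 6.4286 = 1.24 × 10^8 PFU/mL

1.24 × 10^8 PFU/mL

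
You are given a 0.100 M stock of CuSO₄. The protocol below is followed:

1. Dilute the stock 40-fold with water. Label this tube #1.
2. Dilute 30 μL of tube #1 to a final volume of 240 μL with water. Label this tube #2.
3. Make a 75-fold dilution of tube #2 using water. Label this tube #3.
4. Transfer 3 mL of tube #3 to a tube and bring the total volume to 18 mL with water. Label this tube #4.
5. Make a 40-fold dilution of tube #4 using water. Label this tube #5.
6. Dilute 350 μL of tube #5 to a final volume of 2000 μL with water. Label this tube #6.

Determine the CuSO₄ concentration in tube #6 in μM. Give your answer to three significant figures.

Step 1: 40-fold → factor 40
Step 2: 30 μL brought to 240 μL → factor 240/30 = 8
Step 3: 75-fold → factor 75
Step 4: 3 mL brought to 18 mL → factor 18/3 = 6
Step 5: 40-fold → factor 40
Step 6: 350 μL brought to 2000 μL → factor 2000/350 = 5.7143
Overall dilution factor = 40 × 8 × 75 × 6 × 40 × 5.7143 = 3.2914 × 10^7
Final = 0.100 M / 3.2914 × 10^7 = 3.038 × 10^-9 M = 0.00304 μM

0.00304 μM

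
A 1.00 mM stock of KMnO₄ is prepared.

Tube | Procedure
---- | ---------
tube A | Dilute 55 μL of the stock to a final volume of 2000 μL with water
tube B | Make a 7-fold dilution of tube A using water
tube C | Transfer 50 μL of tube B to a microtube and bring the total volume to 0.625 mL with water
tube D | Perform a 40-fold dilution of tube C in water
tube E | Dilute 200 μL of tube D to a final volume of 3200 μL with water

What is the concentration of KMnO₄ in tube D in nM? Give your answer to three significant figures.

7.86 nM

Step 1: 55 μL brought to 2000 μL → factor 2000/55 = 36.364
Step 2: 7-fold → factor 7
Step 3: 50 μL brought to 0.625 mL → factor 625/50 = 12.5
Step 4: 40-fold → factor 40
Dilution factor through tube D = 36.364 × 7 × 12.5 × 40 = 1.2727 × 10^5
[tube D] = 1.00 mM / 1.2727 × 10^5 = 7.857 × 10^-6 mM = 7.86 nM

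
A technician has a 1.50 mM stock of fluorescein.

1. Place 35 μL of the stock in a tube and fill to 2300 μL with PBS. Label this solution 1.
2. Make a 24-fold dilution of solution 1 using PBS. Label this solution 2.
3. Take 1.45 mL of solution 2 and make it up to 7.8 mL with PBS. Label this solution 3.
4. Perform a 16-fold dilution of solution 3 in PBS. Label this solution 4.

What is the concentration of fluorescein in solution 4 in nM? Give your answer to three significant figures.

11.1 nM

Step 1: 35 μL brought to 2300 μL → factor 2300/35 = 65.714
Step 2: 24-fold → factor 24
Step 3: 1.45 mL brought to 7.8 mL → factor 7.8/1.45 = 5.3793
Step 4: 16-fold → factor 16
Overall dilution factor = 65.714 × 24 × 5.3793 × 16 = 1.3574 × 10^5
Final = 1.50 mM / 1.3574 × 10^5 = 1.105 × 10^-5 mM = 11.1 nM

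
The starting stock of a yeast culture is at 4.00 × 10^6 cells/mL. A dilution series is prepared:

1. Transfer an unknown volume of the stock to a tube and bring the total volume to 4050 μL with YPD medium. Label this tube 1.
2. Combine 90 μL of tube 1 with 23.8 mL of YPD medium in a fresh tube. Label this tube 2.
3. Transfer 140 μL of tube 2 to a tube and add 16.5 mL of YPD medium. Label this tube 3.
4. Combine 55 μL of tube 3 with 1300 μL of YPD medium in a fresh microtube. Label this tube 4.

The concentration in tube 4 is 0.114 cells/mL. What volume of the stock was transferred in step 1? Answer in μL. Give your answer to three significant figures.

Step 1: v brought to 4050 μL → factor = 4050 μL/v
Step 2: 90 μL + 23.8 mL = 23890 μL total → factor 23890/90 = 265.44
Step 3: 140 μL + 16.5 mL = 16640 μL total → factor 16640/140 = 118.86
Step 4: 55 μL + 1300 μL = 1355 μL total → factor 1355/55 = 24.636
Product of known-step factors = 7.7728 × 10^5
Overall factor = 4.00 × 10^6 cells/mL / (0.114 cells/mL) = 3.5088 × 10^7
Step-1 factor = 3.5088 × 10^7 / 7.7728 × 10^5 = 45.142
v = 4050 μL / 45.142 = 89.7 μL

89.7 μL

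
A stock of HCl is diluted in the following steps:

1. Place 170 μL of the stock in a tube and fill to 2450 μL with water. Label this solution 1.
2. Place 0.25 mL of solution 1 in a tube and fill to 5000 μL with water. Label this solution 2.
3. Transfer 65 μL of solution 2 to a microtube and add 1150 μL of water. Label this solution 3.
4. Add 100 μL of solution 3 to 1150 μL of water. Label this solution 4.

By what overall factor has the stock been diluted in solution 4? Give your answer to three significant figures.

Step 1: 170 μL brought to 2450 μL → factor 2450/170 = 14.412
Step 2: 0.25 mL brought to 5000 μL → factor 5/0.25 = 20
Step 3: 65 μL + 1150 μL = 1215 μL total → factor 1215/65 = 18.692
Step 4: 100 μL + 1150 μL = 1250 μL total → factor 1250/100 = 12.5
Overall dilution factor = 14.412 × 20 × 18.692 × 12.5 = 67347

6.73 × 10^4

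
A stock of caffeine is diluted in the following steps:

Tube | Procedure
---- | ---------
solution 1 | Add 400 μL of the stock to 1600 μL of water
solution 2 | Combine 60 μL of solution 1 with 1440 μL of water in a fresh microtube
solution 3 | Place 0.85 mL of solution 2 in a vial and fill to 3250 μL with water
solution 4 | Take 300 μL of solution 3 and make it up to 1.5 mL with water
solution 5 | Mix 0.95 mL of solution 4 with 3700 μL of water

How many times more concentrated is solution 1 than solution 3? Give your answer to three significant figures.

Step 1: 400 μL + 1600 μL = 2000 μL total → factor 2000/400 = 5
Step 2: 60 μL + 1440 μL = 1500 μL total → factor 1500/60 = 25
Step 3: 0.85 mL brought to 3250 μL → factor 3.25/0.85 = 3.8235
Dilution factor to solution 1 = 5; to solution 3 = 477.94
[solution 1]/[solution 3] = (factor to solution 3)/(factor to solution 1) = 477.94/5 = 95.6

95.6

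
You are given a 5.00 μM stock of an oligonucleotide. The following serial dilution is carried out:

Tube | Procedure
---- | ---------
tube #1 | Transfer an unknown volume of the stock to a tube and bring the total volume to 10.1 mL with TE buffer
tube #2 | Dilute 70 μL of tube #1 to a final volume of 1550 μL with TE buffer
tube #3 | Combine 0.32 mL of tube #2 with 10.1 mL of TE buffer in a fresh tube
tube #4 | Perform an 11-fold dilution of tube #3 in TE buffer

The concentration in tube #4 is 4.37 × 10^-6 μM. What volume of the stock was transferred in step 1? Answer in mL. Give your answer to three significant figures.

0.0700 mL

Step 1: v brought to 10.1 mL → factor = 10.1 mL/v
Step 2: 70 μL brought to 1550 μL → factor 1550/70 = 22.143
Step 3: 0.32 mL + 10.1 mL = 10.42 mL total → factor 10.42/0.32 = 32.562
Step 4: 11-fold → factor 11
Product of known-step factors = 7931.3
Overall factor = 5.00 μM / (4.37 × 10^-6 μM) = 1.1442 × 10^6
Step-1 factor = 1.1442 × 10^6 / 7931.3 = 144.26
v = 10.1 mL / 144.26 = 0.0700 mL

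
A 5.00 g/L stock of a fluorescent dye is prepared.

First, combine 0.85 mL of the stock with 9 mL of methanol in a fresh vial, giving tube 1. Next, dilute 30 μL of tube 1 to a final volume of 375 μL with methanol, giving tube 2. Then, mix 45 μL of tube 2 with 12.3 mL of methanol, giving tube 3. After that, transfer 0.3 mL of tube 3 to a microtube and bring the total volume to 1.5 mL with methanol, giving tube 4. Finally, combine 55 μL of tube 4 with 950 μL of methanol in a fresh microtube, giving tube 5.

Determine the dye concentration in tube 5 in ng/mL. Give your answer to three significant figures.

1.38 ng/mL

Step 1: 0.85 mL + 9 mL = 9.85 mL total → factor 9.85/0.85 = 11.588
Step 2: 30 μL brought to 375 μL → factor 375/30 = 12.5
Step 3: 45 μL + 12.3 mL = 12345 μL total → factor 12345/45 = 274.33
Step 4: 0.3 mL brought to 1.5 mL → factor 1.5/0.3 = 5
Step 5: 55 μL + 950 μL = 1005 μL total → factor 1005/55 = 18.273
Overall dilution factor = 11.588 × 12.5 × 274.33 × 5 × 18.273 = 3.6306 × 10^6
Final = 5.00 g/L / 3.6306 × 10^6 = 1.377 × 10^-6 g/L = 1.38 ng/mL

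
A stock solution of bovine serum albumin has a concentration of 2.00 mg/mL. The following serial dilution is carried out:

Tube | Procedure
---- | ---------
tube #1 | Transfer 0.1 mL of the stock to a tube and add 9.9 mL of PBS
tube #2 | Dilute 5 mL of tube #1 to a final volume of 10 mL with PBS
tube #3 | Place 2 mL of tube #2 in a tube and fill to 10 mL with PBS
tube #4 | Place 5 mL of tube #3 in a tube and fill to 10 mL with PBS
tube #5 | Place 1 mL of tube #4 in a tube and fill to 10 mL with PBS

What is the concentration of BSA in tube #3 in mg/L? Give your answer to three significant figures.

2.00 mg/L

Step 1: 0.1 mL + 9.9 mL = 10 mL total → factor 10/0.1 = 100
Step 2: 5 mL brought to 10 mL → factor 10/5 = 2
Step 3: 2 mL brought to 10 mL → factor 10/2 = 5
Dilution factor through tube #3 = 100 × 2 × 5 = 1000
[tube #3] = 2.00 mg/mL / 1000 = 0.002000 mg/mL = 2.00 mg/L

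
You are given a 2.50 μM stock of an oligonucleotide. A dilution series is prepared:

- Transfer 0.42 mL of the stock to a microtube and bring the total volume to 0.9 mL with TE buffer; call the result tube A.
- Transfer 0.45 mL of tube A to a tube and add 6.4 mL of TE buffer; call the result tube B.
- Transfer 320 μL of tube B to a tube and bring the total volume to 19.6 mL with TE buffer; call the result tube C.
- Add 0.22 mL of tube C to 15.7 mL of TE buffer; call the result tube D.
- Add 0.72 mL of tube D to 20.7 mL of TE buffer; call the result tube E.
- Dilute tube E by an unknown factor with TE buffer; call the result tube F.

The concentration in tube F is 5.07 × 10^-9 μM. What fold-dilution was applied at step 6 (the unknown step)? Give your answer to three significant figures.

115-fold

Step 1: 0.42 mL brought to 0.9 mL → factor 0.9/0.42 = 2.1429
Step 2: 0.45 mL + 6.4 mL = 6.85 mL total → factor 6.85/0.45 = 15.222
Step 3: 320 μL brought to 19.6 mL → factor 19600/320 = 61.25
Step 4: 0.22 mL + 15.7 mL = 15.92 mL total → factor 15.92/0.22 = 72.364
Step 5: 0.72 mL + 20.7 mL = 21.42 mL total → factor 21.42/0.72 = 29.75
Step 6: unknown factor x
Product of known-step factors = 4.3012 × 10^6
Overall factor = 2.50 μM / (5.07 × 10^-9 μM) = 4.931 × 10^8
x = 4.931 × 10^8 / 4.3012 × 10^6 = 115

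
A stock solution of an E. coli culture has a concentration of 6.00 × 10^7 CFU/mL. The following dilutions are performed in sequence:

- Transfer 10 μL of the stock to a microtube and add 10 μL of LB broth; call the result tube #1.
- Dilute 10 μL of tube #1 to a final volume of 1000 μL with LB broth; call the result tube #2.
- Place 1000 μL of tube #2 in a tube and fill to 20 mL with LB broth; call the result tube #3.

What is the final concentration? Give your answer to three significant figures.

1.50 × 10^4 CFU/mL

Step 1: 10 μL + 10 μL = 20 μL total → factor 20/10 = 2
Step 2: 10 μL brought to 1000 μL → factor 1000/10 = 100
Step 3: 1000 μL brought to 20 mL → factor 20000/1000 = 20
Overall dilution factor = 2 × 100 × 20 = 4000
Final = 6.00 × 10^7 CFU/mL / 4000 = 1.50 × 10^4 CFU/mL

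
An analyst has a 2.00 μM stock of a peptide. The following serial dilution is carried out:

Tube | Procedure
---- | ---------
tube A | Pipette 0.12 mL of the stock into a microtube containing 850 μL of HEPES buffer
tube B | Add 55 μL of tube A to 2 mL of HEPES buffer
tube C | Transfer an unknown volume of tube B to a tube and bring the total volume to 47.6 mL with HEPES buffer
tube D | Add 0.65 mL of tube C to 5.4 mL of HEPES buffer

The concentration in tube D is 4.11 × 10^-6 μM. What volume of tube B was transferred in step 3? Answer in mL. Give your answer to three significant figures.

Step 1: 0.12 mL + 850 μL = 0.97 mL total → factor 0.97/0.12 = 8.0833
Step 2: 55 μL + 2 mL = 2055 μL total → factor 2055/55 = 37.364
Step 3: v brought to 47.6 mL → factor = 47.6 mL/v
Step 4: 0.65 mL + 5.4 mL = 6.05 mL total → factor 6.05/0.65 = 9.3077
Product of known-step factors = 2811.1
Overall factor = 2.00 μM / (4.11 × 10^-6 μM) = 4.8662 × 10^5
Step-3 factor = 4.8662 × 10^5 / 2811.1 = 173.1
v = 47.6 mL / 173.1 = 0.275 mL

0.275 mL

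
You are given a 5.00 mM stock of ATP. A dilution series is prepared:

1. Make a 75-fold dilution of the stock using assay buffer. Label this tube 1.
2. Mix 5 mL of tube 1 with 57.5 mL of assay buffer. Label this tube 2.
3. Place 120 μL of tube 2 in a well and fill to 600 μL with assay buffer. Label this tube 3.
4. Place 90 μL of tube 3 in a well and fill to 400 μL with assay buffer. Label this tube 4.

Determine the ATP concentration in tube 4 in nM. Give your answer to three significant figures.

240 nM

Step 1: 75-fold → factor 75
Step 2: 5 mL + 57.5 mL = 62.5 mL total → factor 62.5/5 = 12.5
Step 3: 120 μL brought to 600 μL → factor 600/120 = 5
Step 4: 90 μL brought to 400 μL → factor 400/90 = 4.4444
Overall dilution factor = 75 × 12.5 × 5 × 4.4444 = 20833
Final = 5.00 mM / 20833 = 0.0002400 mM = 240 nM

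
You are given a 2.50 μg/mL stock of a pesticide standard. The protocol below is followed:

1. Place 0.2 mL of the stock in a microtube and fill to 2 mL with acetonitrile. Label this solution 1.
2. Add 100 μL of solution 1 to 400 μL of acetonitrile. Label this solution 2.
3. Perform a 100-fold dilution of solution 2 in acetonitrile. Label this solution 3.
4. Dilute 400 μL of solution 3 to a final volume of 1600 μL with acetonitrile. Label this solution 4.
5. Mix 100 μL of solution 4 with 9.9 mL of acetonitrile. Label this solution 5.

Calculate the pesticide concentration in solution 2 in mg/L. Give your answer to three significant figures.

0.0500 mg/L

Step 1: 0.2 mL brought to 2 mL → factor 2/0.2 = 10
Step 2: 100 μL + 400 μL = 500 μL total → factor 500/100 = 5
Dilution factor through solution 2 = 10 × 5 = 50
[solution 2] = 2.50 μg/mL / 50 = 0.05000 μg/mL = 0.0500 mg/L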